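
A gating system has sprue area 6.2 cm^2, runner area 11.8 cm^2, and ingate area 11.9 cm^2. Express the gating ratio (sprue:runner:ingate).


Sprue:Runner:Ingate = 1 : 11.8/6.2 : 11.9/6.2 = 1:1.90:1.92

1:1.90:1.92


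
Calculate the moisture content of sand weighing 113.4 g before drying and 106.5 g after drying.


Formula: MC = (W_wet - W_dry) / W_wet * 100
Water mass = 113.4 - 106.5 = 6.9 g
MC = 6.9 / 113.4 * 100 = 6.0847%

6.0847%


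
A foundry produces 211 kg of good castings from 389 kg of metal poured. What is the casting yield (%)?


Formula: Casting Yield = (W_good / W_total) * 100
Yield = (211 kg / 389 kg) * 100 = 54.2416%


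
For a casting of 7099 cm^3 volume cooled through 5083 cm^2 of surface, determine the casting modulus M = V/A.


Formula: Casting Modulus M = V / A
M = 7099 cm^3 / 5083 cm^2 = 1.3966 cm


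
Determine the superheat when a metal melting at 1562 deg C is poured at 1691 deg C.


Formula: Superheat = T_pour - T_melt
Superheat = 1691 - 1562 = 129 deg C


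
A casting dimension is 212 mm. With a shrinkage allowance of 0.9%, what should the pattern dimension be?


Formula: L_pattern = L_casting * (1 + shrinkage_rate/100)
Shrinkage factor = 1 + 0.9/100 = 1.009
L_pattern = 212 mm * 1.009 = 213.9080 mm

Final answer: 213.9080 mm


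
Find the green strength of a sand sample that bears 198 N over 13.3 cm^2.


Formula: Compressive Strength = Force / Area
Strength = 198 N / 13.3 cm^2 = 14.8872 N/cm^2


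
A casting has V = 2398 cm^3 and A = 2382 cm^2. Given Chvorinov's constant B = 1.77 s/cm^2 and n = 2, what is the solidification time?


Formula: t_s = B * (V/A)^n  (Chvorinov's rule, n=2)
Modulus M = V/A = 2398/2382 = 1.006717 cm
M^2 = 1.006717^2 = 1.013479 cm^2
t_s = 1.77 * 1.013479 = 1.7939 s

1.7939 s


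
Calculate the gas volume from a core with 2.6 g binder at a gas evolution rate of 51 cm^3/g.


Formula: V_gas = W_binder * gas_evolution_rate
V = 2.6 g * 51 cm^3/g = 132.6000 cm^3

Answer: 132.6000 cm^3


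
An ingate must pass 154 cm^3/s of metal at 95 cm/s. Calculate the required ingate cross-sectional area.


Formula: A_ingate = Q / v  (continuity equation)
A = 154 cm^3/s / 95 cm/s = 1.6211 cm^2

1.6211 cm^2


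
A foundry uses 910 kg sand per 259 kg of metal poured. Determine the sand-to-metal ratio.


Formula: Sand-to-Metal Ratio = W_sand / W_metal
Ratio = 910 kg / 259 kg = 3.5135

Final answer: 3.5135


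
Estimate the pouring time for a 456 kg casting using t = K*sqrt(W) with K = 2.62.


Formula: t = K * sqrt(W)
sqrt(W) = sqrt(456) = 21.35416
t = 2.62 * 21.35416 = 55.9479 s

Final answer: 55.9479 s


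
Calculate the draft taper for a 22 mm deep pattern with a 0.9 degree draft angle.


Formula: taper = depth * tan(draft_angle)
tan(0.9 deg) = 0.0157093
taper = 22 mm * 0.0157093 = 0.3456 mm

Final answer: 0.3456 mm


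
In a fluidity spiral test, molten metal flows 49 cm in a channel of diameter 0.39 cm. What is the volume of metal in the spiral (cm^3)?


Formula: V = pi * (d/2)^2 * L  (cylinder volume)
Radius = 0.39/2 = 0.195 cm
V = pi * 0.195^2 * 49 = 5.8535 cm^3

Final answer: 5.8535 cm^3


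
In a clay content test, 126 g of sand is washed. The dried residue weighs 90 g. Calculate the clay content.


Formula: Clay% = (W_total - W_washed) / W_total * 100
Clay mass = 126 - 90 = 36 g
Clay% = 36 / 126 * 100 = 28.5714%

Answer: 28.5714%


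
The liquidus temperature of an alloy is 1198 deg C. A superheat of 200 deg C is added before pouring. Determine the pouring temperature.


Formula: T_pour = T_melt + Superheat
T_pour = 1198 + 200 = 1398 deg C

1398 deg C


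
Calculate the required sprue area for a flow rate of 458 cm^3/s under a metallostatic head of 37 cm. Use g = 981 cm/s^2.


Formula: v = sqrt(2*g*h), A = Q/v
Velocity: v = sqrt(2 * 981 * 37) = sqrt(72594) = 269.4327 cm/s
Sprue area: A = Q / v = 458 / 269.4327 = 1.6999 cm^2

Answer: 1.6999 cm^2


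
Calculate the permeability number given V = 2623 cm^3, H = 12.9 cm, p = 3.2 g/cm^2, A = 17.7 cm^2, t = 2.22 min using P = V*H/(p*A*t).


Formula: Permeability Number P = (V * H) / (p * A * t)
Numerator: V * H = 2623 * 12.9 = 33836.7
Denominator: p * A * t = 3.2 * 17.7 * 2.22 = 125.7408
P = 33836.7 / 125.7408 = 269.0988

269.0988


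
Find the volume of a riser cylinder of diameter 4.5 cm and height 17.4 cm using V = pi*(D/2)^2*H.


Formula: V = pi * (D/2)^2 * H  (cylinder volume)
Radius = D/2 = 4.5/2 = 2.25 cm
V = pi * 2.25^2 * 17.4 = 276.7350 cm^3

276.7350 cm^3


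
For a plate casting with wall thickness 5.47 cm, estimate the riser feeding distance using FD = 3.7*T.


Formula: FD = 3.7 * T  (riser feeding-distance rule)
FD = 3.7 * 5.47 cm = 20.2390 cm

Answer: 20.2390 cm


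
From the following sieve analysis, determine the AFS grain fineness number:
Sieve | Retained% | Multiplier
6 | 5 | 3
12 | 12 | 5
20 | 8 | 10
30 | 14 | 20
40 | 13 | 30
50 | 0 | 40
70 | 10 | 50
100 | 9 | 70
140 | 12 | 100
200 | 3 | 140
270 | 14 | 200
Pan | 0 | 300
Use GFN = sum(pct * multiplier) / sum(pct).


Formula: GFN = sum(pct * multiplier) / sum(pct)
sum(pct * multiplier) = 6375
sum(pct) = 100
GFN = 6375 / 100 = 63.75

Final answer: 63.75


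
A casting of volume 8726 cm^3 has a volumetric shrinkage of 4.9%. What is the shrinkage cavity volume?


Formula: V_shrink = V_casting * shrinkage_pct / 100
V_shrink = 8726 cm^3 * 4.9 / 100 = 427.5740 cm^3

Final answer: 427.5740 cm^3


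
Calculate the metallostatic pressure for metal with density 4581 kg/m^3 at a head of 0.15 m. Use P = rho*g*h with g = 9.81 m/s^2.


Formula: P = rho * g * h
rho * g = 4581 * 9.81 = 44939.61 N/m^3
P = 44939.61 * 0.15 = 6740.9415 Pa


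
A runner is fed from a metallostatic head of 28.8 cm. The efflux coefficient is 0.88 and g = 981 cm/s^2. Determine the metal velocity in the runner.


Formula: v = Cd * sqrt(2 * g * h)  (Torricelli with discharge coefficient)
2*g*h = 2 * 981 * 28.8 = 56505.6 cm^2/s^2
sqrt(56505.6) = 237.70907 cm/s
v = 0.88 * 237.70907 = 209.1840 cm/s

209.1840 cm/s


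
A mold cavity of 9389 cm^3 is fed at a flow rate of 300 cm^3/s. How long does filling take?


Formula: t_fill = V_mold / Q_flow
t = 9389 cm^3 / 300 cm^3/s = 31.2967 s

Final answer: 31.2967 s


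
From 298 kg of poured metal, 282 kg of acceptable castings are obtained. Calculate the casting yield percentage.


Formula: Casting Yield = (W_good / W_total) * 100
Yield = (282 kg / 298 kg) * 100 = 94.6309%

Final answer: 94.6309%


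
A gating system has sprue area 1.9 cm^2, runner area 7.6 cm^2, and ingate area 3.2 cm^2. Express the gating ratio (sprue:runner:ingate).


Sprue:Runner:Ingate = 1 : 7.6/1.9 : 3.2/1.9 = 1:4.00:1.68

1:4.00:1.68


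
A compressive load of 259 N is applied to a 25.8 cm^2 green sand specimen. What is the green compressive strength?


Formula: Compressive Strength = Force / Area
Strength = 259 N / 25.8 cm^2 = 10.0388 N/cm^2


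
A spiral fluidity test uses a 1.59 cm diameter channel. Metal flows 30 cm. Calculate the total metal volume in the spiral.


Formula: V = pi * (d/2)^2 * L  (cylinder volume)
Radius = 1.59/2 = 0.795 cm
V = pi * 0.795^2 * 30 = 59.5670 cm^3

Final answer: 59.5670 cm^3


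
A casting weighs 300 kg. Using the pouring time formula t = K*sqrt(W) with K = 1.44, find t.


Formula: t = K * sqrt(W)
sqrt(W) = sqrt(300) = 17.32051
t = 1.44 * 17.32051 = 24.9415 s

Answer: 24.9415 s


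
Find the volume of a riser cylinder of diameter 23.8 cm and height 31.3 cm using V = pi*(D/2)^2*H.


Formula: V = pi * (D/2)^2 * H  (cylinder volume)
Radius = D/2 = 23.8/2 = 11.9 cm
V = pi * 11.9^2 * 31.3 = 13924.7733 cm^3

Answer: 13924.7733 cm^3


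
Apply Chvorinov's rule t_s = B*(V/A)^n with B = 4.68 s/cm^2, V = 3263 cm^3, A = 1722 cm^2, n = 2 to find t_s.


Formula: t_s = B * (V/A)^n  (Chvorinov's rule, n=2)
Modulus M = V/A = 3263/1722 = 1.894890 cm
M^2 = 1.894890^2 = 3.590608 cm^2
t_s = 4.68 * 3.590608 = 16.8040 s

Final answer: 16.8040 s


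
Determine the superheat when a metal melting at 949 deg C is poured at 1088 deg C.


Formula: Superheat = T_pour - T_melt
Superheat = 1088 - 949 = 139 deg C

139 deg C


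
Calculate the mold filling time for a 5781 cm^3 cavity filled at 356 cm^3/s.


Formula: t_fill = V_mold / Q_flow
t = 5781 cm^3 / 356 cm^3/s = 16.2388 s

16.2388 s


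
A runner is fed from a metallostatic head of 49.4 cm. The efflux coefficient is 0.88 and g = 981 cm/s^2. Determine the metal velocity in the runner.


Formula: v = Cd * sqrt(2 * g * h)  (Torricelli with discharge coefficient)
2*g*h = 2 * 981 * 49.4 = 96922.8 cm^2/s^2
sqrt(96922.8) = 311.32427 cm/s
v = 0.88 * 311.32427 = 273.9654 cm/s

Answer: 273.9654 cm/s


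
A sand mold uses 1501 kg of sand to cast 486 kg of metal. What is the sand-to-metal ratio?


Formula: Sand-to-Metal Ratio = W_sand / W_metal
Ratio = 1501 kg / 486 kg = 3.0885

Answer: 3.0885


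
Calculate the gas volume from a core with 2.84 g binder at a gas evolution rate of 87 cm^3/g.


Formula: V_gas = W_binder * gas_evolution_rate
V = 2.84 g * 87 cm^3/g = 247.0800 cm^3

247.0800 cm^3


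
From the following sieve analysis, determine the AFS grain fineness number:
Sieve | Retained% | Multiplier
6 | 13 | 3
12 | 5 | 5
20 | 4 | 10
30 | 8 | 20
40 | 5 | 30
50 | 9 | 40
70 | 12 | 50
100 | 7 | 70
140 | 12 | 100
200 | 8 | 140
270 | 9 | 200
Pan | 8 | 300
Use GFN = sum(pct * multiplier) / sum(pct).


Formula: GFN = sum(pct * multiplier) / sum(pct)
sum(pct * multiplier) = 8384
sum(pct) = 100
GFN = 8384 / 100 = 83.84

83.84


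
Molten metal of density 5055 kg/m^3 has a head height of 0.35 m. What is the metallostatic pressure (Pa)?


Formula: P = rho * g * h
rho * g = 5055 * 9.81 = 49589.55 N/m^3
P = 49589.55 * 0.35 = 17356.3425 Pa

Final answer: 17356.3425 Pa


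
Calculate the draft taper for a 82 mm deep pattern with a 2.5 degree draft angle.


Formula: taper = depth * tan(draft_angle)
tan(2.5 deg) = 0.0436609
taper = 82 mm * 0.0436609 = 3.5802 mm

Final answer: 3.5802 mm


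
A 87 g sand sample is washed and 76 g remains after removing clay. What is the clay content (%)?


Formula: Clay% = (W_total - W_washed) / W_total * 100
Clay mass = 87 - 76 = 11 g
Clay% = 11 / 87 * 100 = 12.6437%

Answer: 12.6437%


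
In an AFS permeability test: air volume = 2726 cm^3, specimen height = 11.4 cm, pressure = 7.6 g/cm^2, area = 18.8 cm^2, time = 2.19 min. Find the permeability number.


Formula: Permeability Number P = (V * H) / (p * A * t)
Numerator: V * H = 2726 * 11.4 = 31076.4
Denominator: p * A * t = 7.6 * 18.8 * 2.19 = 312.9072
P = 31076.4 / 312.9072 = 99.3151

Answer: 99.3151


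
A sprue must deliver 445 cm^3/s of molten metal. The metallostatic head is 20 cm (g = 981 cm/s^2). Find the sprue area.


Formula: v = sqrt(2*g*h), A = Q/v
Velocity: v = sqrt(2 * 981 * 20) = sqrt(39240) = 198.0909 cm/s
Sprue area: A = Q / v = 445 / 198.0909 = 2.2464 cm^2

Final answer: 2.2464 cm^2


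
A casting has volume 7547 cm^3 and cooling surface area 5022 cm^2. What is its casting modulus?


Formula: Casting Modulus M = V / A
M = 7547 cm^3 / 5022 cm^2 = 1.5028 cm

Answer: 1.5028 cm


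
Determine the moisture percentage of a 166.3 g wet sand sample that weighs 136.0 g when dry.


Formula: MC = (W_wet - W_dry) / W_wet * 100
Water mass = 166.3 - 136.0 = 30.3 g
MC = 30.3 / 166.3 * 100 = 18.2201%


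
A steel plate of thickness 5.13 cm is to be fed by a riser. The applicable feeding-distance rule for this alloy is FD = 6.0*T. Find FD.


Formula: FD = 6.0 * T  (riser feeding-distance rule)
FD = 6.0 * 5.13 cm = 30.7800 cm

30.7800 cm


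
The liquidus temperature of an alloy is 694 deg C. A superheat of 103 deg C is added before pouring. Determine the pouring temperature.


Formula: T_pour = T_melt + Superheat
T_pour = 694 + 103 = 797 deg C


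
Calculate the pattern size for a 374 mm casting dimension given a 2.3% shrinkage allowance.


Formula: L_pattern = L_casting * (1 + shrinkage_rate/100)
Shrinkage factor = 1 + 2.3/100 = 1.023
L_pattern = 374 mm * 1.023 = 382.6020 mm

Answer: 382.6020 mm


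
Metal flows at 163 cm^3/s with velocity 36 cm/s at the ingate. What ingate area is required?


Formula: A_ingate = Q / v  (continuity equation)
A = 163 cm^3/s / 36 cm/s = 4.5278 cm^2

4.5278 cm^2


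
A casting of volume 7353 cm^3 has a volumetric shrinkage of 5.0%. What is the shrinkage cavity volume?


Formula: V_shrink = V_casting * shrinkage_pct / 100
V_shrink = 7353 cm^3 * 5.0 / 100 = 367.6500 cm^3

Answer: 367.6500 cm^3


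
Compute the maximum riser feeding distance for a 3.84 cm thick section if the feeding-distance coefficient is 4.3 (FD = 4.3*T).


Formula: FD = 4.3 * T  (riser feeding-distance rule)
FD = 4.3 * 3.84 cm = 16.5120 cm

16.5120 cm


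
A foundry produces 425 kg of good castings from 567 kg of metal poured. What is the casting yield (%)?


Formula: Casting Yield = (W_good / W_total) * 100
Yield = (425 kg / 567 kg) * 100 = 74.9559%

Final answer: 74.9559%


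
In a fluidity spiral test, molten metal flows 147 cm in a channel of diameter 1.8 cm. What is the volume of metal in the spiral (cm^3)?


Formula: V = pi * (d/2)^2 * L  (cylinder volume)
Radius = 1.8/2 = 0.9 cm
V = pi * 0.9^2 * 147 = 374.0694 cm^3

Final answer: 374.0694 cm^3


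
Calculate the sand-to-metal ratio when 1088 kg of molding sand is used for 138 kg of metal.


Formula: Sand-to-Metal Ratio = W_sand / W_metal
Ratio = 1088 kg / 138 kg = 7.8841


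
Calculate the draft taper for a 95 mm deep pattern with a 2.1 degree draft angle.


Formula: taper = depth * tan(draft_angle)
tan(2.1 deg) = 0.0366683
taper = 95 mm * 0.0366683 = 3.4835 mm

3.4835 mm


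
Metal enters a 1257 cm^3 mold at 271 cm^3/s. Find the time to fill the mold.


Formula: t_fill = V_mold / Q_flow
t = 1257 cm^3 / 271 cm^3/s = 4.6384 s


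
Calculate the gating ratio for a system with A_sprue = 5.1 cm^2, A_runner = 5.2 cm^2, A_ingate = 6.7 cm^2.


Sprue:Runner:Ingate = 1 : 5.2/5.1 : 6.7/5.1 = 1:1.02:1.31

Final answer: 1:1.02:1.31


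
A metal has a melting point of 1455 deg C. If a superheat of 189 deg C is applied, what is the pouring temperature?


Formula: T_pour = T_melt + Superheat
T_pour = 1455 + 189 = 1644 deg C

Answer: 1644 deg C


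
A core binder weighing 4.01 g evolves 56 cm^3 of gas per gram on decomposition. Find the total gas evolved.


Formula: V_gas = W_binder * gas_evolution_rate
V = 4.01 g * 56 cm^3/g = 224.5600 cm^3

224.5600 cm^3


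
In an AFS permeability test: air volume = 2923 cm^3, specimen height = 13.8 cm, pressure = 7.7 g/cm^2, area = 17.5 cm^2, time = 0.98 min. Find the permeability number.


Formula: Permeability Number P = (V * H) / (p * A * t)
Numerator: V * H = 2923 * 13.8 = 40337.4
Denominator: p * A * t = 7.7 * 17.5 * 0.98 = 132.055
P = 40337.4 / 132.055 = 305.4591

Final answer: 305.4591


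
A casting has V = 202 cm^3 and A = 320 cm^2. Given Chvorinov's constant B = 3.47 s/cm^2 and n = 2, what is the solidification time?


Formula: t_s = B * (V/A)^n  (Chvorinov's rule, n=2)
Modulus M = V/A = 202/320 = 0.631250 cm
M^2 = 0.631250^2 = 0.398477 cm^2
t_s = 3.47 * 0.398477 = 1.3827 s

Final answer: 1.3827 s


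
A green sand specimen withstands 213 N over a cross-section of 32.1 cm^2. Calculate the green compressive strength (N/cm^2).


Formula: Compressive Strength = Force / Area
Strength = 213 N / 32.1 cm^2 = 6.6355 N/cm^2

Answer: 6.6355 N/cm^2


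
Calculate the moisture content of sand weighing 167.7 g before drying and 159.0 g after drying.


Formula: MC = (W_wet - W_dry) / W_wet * 100
Water mass = 167.7 - 159.0 = 8.7 g
MC = 8.7 / 167.7 * 100 = 5.1878%

5.1878%


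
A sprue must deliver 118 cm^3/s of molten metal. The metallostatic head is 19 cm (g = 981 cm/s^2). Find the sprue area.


Formula: v = sqrt(2*g*h), A = Q/v
Velocity: v = sqrt(2 * 981 * 19) = sqrt(37278) = 193.0751 cm/s
Sprue area: A = Q / v = 118 / 193.0751 = 0.6112 cm^2

Answer: 0.6112 cm^2


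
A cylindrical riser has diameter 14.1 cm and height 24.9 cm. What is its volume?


Formula: V = pi * (D/2)^2 * H  (cylinder volume)
Radius = D/2 = 14.1/2 = 7.05 cm
V = pi * 7.05^2 * 24.9 = 3888.0107 cm^3


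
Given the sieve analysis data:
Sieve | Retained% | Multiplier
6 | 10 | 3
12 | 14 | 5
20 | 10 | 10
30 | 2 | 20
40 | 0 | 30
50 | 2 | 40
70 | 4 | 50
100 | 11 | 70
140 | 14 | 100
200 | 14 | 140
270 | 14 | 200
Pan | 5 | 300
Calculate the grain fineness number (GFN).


Formula: GFN = sum(pct * multiplier) / sum(pct)
sum(pct * multiplier) = 8950
sum(pct) = 100
GFN = 8950 / 100 = 89.50

Final answer: 89.50


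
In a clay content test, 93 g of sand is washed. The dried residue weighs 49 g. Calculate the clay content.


Formula: Clay% = (W_total - W_washed) / W_total * 100
Clay mass = 93 - 49 = 44 g
Clay% = 44 / 93 * 100 = 47.3118%

Final answer: 47.3118%


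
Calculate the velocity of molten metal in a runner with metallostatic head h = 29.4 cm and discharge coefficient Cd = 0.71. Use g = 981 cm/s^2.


Formula: v = Cd * sqrt(2 * g * h)  (Torricelli with discharge coefficient)
2*g*h = 2 * 981 * 29.4 = 57682.8 cm^2/s^2
sqrt(57682.8) = 240.17244 cm/s
v = 0.71 * 240.17244 = 170.5224 cm/s

170.5224 cm/s


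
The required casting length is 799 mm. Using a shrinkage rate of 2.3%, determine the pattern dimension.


Formula: L_pattern = L_casting * (1 + shrinkage_rate/100)
Shrinkage factor = 1 + 2.3/100 = 1.023
L_pattern = 799 mm * 1.023 = 817.3770 mm

817.3770 mm


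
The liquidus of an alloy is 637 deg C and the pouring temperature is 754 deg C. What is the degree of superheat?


Formula: Superheat = T_pour - T_melt
Superheat = 754 - 637 = 117 deg C

Final answer: 117 deg C


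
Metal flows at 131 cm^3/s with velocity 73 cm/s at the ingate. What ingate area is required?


Formula: A_ingate = Q / v  (continuity equation)
A = 131 cm^3/s / 73 cm/s = 1.7945 cm^2

Answer: 1.7945 cm^2


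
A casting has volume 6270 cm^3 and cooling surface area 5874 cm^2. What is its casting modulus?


Formula: Casting Modulus M = V / A
M = 6270 cm^3 / 5874 cm^2 = 1.0674 cm


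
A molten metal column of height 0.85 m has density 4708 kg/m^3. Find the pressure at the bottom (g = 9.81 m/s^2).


Formula: P = rho * g * h
rho * g = 4708 * 9.81 = 46185.48 N/m^3
P = 46185.48 * 0.85 = 39257.6580 Pa

Answer: 39257.6580 Pa


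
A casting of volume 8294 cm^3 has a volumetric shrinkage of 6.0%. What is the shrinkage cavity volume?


Formula: V_shrink = V_casting * shrinkage_pct / 100
V_shrink = 8294 cm^3 * 6.0 / 100 = 497.6400 cm^3

Answer: 497.6400 cm^3


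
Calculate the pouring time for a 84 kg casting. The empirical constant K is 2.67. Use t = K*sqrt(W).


Formula: t = K * sqrt(W)
sqrt(W) = sqrt(84) = 9.16515
t = 2.67 * 9.16515 = 24.4710 s


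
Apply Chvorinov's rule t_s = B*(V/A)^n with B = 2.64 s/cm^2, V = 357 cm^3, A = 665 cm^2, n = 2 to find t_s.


Formula: t_s = B * (V/A)^n  (Chvorinov's rule, n=2)
Modulus M = V/A = 357/665 = 0.536842 cm
M^2 = 0.536842^2 = 0.288199 cm^2
t_s = 2.64 * 0.288199 = 0.7608 s

Answer: 0.7608 s


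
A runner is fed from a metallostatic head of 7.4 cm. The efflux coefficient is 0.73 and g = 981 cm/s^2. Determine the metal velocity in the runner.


Formula: v = Cd * sqrt(2 * g * h)  (Torricelli with discharge coefficient)
2*g*h = 2 * 981 * 7.4 = 14518.8 cm^2/s^2
sqrt(14518.8) = 120.49398 cm/s
v = 0.73 * 120.49398 = 87.9606 cm/s

Final answer: 87.9606 cm/s


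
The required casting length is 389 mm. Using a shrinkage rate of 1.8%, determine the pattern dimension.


Formula: L_pattern = L_casting * (1 + shrinkage_rate/100)
Shrinkage factor = 1 + 1.8/100 = 1.018
L_pattern = 389 mm * 1.018 = 396.0020 mm


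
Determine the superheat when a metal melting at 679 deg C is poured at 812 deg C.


Formula: Superheat = T_pour - T_melt
Superheat = 812 - 679 = 133 deg C


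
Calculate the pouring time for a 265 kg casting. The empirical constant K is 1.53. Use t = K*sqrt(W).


Formula: t = K * sqrt(W)
sqrt(W) = sqrt(265) = 16.27882
t = 1.53 * 16.27882 = 24.9066 s

Answer: 24.9066 s


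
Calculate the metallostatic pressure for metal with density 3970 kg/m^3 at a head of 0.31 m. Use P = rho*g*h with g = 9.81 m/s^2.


Formula: P = rho * g * h
rho * g = 3970 * 9.81 = 38945.7 N/m^3
P = 38945.7 * 0.31 = 12073.1670 Pa

12073.1670 Pa


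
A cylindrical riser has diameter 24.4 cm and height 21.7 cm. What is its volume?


Formula: V = pi * (D/2)^2 * H  (cylinder volume)
Radius = D/2 = 24.4/2 = 12.2 cm
V = pi * 12.2^2 * 21.7 = 10146.8039 cm^3

10146.8039 cm^3


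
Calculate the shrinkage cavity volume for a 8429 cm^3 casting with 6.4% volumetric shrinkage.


Formula: V_shrink = V_casting * shrinkage_pct / 100
V_shrink = 8429 cm^3 * 6.4 / 100 = 539.4560 cm^3

Final answer: 539.4560 cm^3


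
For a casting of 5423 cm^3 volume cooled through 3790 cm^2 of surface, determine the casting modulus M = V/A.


Formula: Casting Modulus M = V / A
M = 5423 cm^3 / 3790 cm^2 = 1.4309 cm

Final answer: 1.4309 cm


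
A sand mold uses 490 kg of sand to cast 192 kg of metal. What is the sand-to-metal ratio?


Formula: Sand-to-Metal Ratio = W_sand / W_metal
Ratio = 490 kg / 192 kg = 2.5521

2.5521


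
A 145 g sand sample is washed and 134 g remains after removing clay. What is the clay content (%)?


Formula: Clay% = (W_total - W_washed) / W_total * 100
Clay mass = 145 - 134 = 11 g
Clay% = 11 / 145 * 100 = 7.5862%

Final answer: 7.5862%


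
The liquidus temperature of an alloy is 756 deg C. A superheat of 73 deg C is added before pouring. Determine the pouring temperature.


Formula: T_pour = T_melt + Superheat
T_pour = 756 + 73 = 829 deg C

Final answer: 829 deg C


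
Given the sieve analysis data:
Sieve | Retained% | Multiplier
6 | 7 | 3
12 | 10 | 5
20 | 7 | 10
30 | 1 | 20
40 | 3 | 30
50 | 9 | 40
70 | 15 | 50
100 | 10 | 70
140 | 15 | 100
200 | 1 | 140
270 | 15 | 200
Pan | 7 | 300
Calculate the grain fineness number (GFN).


Formula: GFN = sum(pct * multiplier) / sum(pct)
sum(pct * multiplier) = 8801
sum(pct) = 100
GFN = 8801 / 100 = 88.01

Final answer: 88.01


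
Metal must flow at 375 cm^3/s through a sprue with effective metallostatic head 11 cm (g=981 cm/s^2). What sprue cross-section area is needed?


Formula: v = sqrt(2*g*h), A = Q/v
Velocity: v = sqrt(2 * 981 * 11) = sqrt(21582) = 146.9081 cm/s
Sprue area: A = Q / v = 375 / 146.9081 = 2.5526 cm^2


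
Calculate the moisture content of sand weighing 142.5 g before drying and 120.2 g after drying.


Formula: MC = (W_wet - W_dry) / W_wet * 100
Water mass = 142.5 - 120.2 = 22.3 g
MC = 22.3 / 142.5 * 100 = 15.6491%

Final answer: 15.6491%


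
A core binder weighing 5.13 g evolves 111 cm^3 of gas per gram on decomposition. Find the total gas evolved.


Formula: V_gas = W_binder * gas_evolution_rate
V = 5.13 g * 111 cm^3/g = 569.4300 cm^3

569.4300 cm^3


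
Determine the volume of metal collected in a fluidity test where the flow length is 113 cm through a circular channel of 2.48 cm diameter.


Formula: V = pi * (d/2)^2 * L  (cylinder volume)
Radius = 2.48/2 = 1.24 cm
V = pi * 1.24^2 * 113 = 545.8480 cm^3

Answer: 545.8480 cm^3


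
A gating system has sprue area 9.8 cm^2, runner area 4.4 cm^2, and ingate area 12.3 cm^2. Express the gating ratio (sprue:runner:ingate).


Sprue:Runner:Ingate = 1 : 4.4/9.8 : 12.3/9.8 = 1:0.45:1.26

1:0.45:1.26


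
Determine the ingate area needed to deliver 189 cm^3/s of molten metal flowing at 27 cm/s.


Formula: A_ingate = Q / v  (continuity equation)
A = 189 cm^3/s / 27 cm/s = 7.0000 cm^2

Answer: 7.0000 cm^2


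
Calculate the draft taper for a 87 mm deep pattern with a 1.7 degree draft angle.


Formula: taper = depth * tan(draft_angle)
tan(1.7 deg) = 0.0296793
taper = 87 mm * 0.0296793 = 2.5821 mm


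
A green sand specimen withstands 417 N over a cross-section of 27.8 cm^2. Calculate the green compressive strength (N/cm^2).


Formula: Compressive Strength = Force / Area
Strength = 417 N / 27.8 cm^2 = 15.0000 N/cm^2


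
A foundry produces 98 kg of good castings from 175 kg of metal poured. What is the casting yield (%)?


Formula: Casting Yield = (W_good / W_total) * 100
Yield = (98 kg / 175 kg) * 100 = 56.0000%

Final answer: 56.0000%


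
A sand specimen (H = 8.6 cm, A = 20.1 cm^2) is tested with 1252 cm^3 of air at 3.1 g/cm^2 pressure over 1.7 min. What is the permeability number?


Formula: Permeability Number P = (V * H) / (p * A * t)
Numerator: V * H = 1252 * 8.6 = 10767.2
Denominator: p * A * t = 3.1 * 20.1 * 1.7 = 105.927
P = 10767.2 / 105.927 = 101.6474

Answer: 101.6474


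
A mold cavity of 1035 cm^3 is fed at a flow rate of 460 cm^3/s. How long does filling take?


Formula: t_fill = V_mold / Q_flow
t = 1035 cm^3 / 460 cm^3/s = 2.2500 s


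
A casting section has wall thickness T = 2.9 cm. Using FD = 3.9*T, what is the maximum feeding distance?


Formula: FD = 3.9 * T  (riser feeding-distance rule)
FD = 3.9 * 2.9 cm = 11.3100 cm

Final answer: 11.3100 cm


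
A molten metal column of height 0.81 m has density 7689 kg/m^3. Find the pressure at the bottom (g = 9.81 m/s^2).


Formula: P = rho * g * h
rho * g = 7689 * 9.81 = 75429.09 N/m^3
P = 75429.09 * 0.81 = 61097.5629 Pa

Answer: 61097.5629 Pa


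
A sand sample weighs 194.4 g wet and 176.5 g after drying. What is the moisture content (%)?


Formula: MC = (W_wet - W_dry) / W_wet * 100
Water mass = 194.4 - 176.5 = 17.9 g
MC = 17.9 / 194.4 * 100 = 9.2078%

Final answer: 9.2078%


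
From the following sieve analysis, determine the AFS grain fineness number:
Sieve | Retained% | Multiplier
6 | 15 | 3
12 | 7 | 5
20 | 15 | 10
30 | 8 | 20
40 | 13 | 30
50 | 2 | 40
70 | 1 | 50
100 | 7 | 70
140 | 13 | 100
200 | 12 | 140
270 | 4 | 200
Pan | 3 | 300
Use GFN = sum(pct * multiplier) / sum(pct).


Formula: GFN = sum(pct * multiplier) / sum(pct)
sum(pct * multiplier) = 6080
sum(pct) = 100
GFN = 6080 / 100 = 60.80

Final answer: 60.80


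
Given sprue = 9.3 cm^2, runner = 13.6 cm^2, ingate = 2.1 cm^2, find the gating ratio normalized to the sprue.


Sprue:Runner:Ingate = 1 : 13.6/9.3 : 2.1/9.3 = 1:1.46:0.23

Final answer: 1:1.46:0.23


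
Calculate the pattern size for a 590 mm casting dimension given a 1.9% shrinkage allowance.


Formula: L_pattern = L_casting * (1 + shrinkage_rate/100)
Shrinkage factor = 1 + 1.9/100 = 1.019
L_pattern = 590 mm * 1.019 = 601.2100 mm

Answer: 601.2100 mm


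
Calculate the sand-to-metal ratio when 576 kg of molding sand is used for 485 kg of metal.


Formula: Sand-to-Metal Ratio = W_sand / W_metal
Ratio = 576 kg / 485 kg = 1.1876

1.1876


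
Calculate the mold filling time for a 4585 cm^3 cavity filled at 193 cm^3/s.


Formula: t_fill = V_mold / Q_flow
t = 4585 cm^3 / 193 cm^3/s = 23.7565 s

Answer: 23.7565 s


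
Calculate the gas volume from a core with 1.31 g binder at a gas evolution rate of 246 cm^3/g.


Formula: V_gas = W_binder * gas_evolution_rate
V = 1.31 g * 246 cm^3/g = 322.2600 cm^3

Answer: 322.2600 cm^3


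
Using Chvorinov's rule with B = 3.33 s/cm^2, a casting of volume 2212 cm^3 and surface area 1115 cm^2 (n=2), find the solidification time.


Formula: t_s = B * (V/A)^n  (Chvorinov's rule, n=2)
Modulus M = V/A = 2212/1115 = 1.983857 cm
M^2 = 1.983857^2 = 3.935689 cm^2
t_s = 3.33 * 3.935689 = 13.1058 s


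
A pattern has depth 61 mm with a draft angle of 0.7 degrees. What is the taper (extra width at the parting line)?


Formula: taper = depth * tan(draft_angle)
tan(0.7 deg) = 0.0122179
taper = 61 mm * 0.0122179 = 0.7453 mm

Final answer: 0.7453 mm


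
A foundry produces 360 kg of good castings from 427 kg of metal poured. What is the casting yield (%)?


Formula: Casting Yield = (W_good / W_total) * 100
Yield = (360 kg / 427 kg) * 100 = 84.3091%

Final answer: 84.3091%


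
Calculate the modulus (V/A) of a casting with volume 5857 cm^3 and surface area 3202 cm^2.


Formula: Casting Modulus M = V / A
M = 5857 cm^3 / 3202 cm^2 = 1.8292 cm

Final answer: 1.8292 cm


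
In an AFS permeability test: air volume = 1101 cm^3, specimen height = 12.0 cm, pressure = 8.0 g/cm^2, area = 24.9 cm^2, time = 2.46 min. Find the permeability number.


Formula: Permeability Number P = (V * H) / (p * A * t)
Numerator: V * H = 1101 * 12.0 = 13212.0
Denominator: p * A * t = 8.0 * 24.9 * 2.46 = 490.032
P = 13212.0 / 490.032 = 26.9615


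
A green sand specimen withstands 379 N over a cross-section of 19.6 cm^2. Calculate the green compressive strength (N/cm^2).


Formula: Compressive Strength = Force / Area
Strength = 379 N / 19.6 cm^2 = 19.3367 N/cm^2

Final answer: 19.3367 N/cm^2


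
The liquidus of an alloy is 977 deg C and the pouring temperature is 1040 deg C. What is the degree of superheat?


Formula: Superheat = T_pour - T_melt
Superheat = 1040 - 977 = 63 deg C

Answer: 63 deg C


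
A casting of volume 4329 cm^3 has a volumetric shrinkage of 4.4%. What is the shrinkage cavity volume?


Formula: V_shrink = V_casting * shrinkage_pct / 100
V_shrink = 4329 cm^3 * 4.4 / 100 = 190.4760 cm^3


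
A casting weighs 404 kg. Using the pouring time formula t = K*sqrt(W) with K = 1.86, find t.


Formula: t = K * sqrt(W)
sqrt(W) = sqrt(404) = 20.09975
t = 1.86 * 20.09975 = 37.3855 s

37.3855 s


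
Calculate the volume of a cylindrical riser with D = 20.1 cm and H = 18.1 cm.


Formula: V = pi * (D/2)^2 * H  (cylinder volume)
Radius = D/2 = 20.1/2 = 10.05 cm
V = pi * 10.05^2 * 18.1 = 5743.2877 cm^3

5743.2877 cm^3


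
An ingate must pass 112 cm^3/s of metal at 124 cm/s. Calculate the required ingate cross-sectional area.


Formula: A_ingate = Q / v  (continuity equation)
A = 112 cm^3/s / 124 cm/s = 0.9032 cm^2

Answer: 0.9032 cm^2


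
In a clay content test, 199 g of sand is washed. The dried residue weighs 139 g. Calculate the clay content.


Formula: Clay% = (W_total - W_washed) / W_total * 100
Clay mass = 199 - 139 = 60 g
Clay% = 60 / 199 * 100 = 30.1508%

30.1508%


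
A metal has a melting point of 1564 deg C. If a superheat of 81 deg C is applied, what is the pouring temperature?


Formula: T_pour = T_melt + Superheat
T_pour = 1564 + 81 = 1645 deg C

Final answer: 1645 deg C


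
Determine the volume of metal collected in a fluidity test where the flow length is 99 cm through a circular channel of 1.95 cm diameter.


Formula: V = pi * (d/2)^2 * L  (cylinder volume)
Radius = 1.95/2 = 0.975 cm
V = pi * 0.975^2 * 99 = 295.6612 cm^3

Final answer: 295.6612 cm^3


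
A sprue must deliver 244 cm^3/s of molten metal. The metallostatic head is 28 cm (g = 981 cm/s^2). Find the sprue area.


Formula: v = sqrt(2*g*h), A = Q/v
Velocity: v = sqrt(2 * 981 * 28) = sqrt(54936) = 234.3843 cm/s
Sprue area: A = Q / v = 244 / 234.3843 = 1.0410 cm^2

Final answer: 1.0410 cm^2


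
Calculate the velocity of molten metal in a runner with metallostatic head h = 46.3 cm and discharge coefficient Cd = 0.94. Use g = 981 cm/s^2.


Formula: v = Cd * sqrt(2 * g * h)  (Torricelli with discharge coefficient)
2*g*h = 2 * 981 * 46.3 = 90840.6 cm^2/s^2
sqrt(90840.6) = 301.39774 cm/s
v = 0.94 * 301.39774 = 283.3139 cm/s

Answer: 283.3139 cm/s


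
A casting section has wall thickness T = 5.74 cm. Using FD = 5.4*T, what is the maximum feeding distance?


Formula: FD = 5.4 * T  (riser feeding-distance rule)
FD = 5.4 * 5.74 cm = 30.9960 cm


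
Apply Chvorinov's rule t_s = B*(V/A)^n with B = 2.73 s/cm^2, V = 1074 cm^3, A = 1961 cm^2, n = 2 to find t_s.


Formula: t_s = B * (V/A)^n  (Chvorinov's rule, n=2)
Modulus M = V/A = 1074/1961 = 0.547680 cm
M^2 = 0.547680^2 = 0.299953 cm^2
t_s = 2.73 * 0.299953 = 0.8189 s

0.8189 s


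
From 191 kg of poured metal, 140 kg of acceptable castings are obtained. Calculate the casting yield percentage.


Formula: Casting Yield = (W_good / W_total) * 100
Yield = (140 kg / 191 kg) * 100 = 73.2984%

Answer: 73.2984%


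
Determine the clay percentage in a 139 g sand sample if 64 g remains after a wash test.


Formula: Clay% = (W_total - W_washed) / W_total * 100
Clay mass = 139 - 64 = 75 g
Clay% = 75 / 139 * 100 = 53.9568%

Answer: 53.9568%


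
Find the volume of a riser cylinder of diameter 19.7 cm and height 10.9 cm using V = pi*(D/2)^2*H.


Formula: V = pi * (D/2)^2 * H  (cylinder volume)
Radius = D/2 = 19.7/2 = 9.85 cm
V = pi * 9.85^2 * 10.9 = 3322.3764 cm^3


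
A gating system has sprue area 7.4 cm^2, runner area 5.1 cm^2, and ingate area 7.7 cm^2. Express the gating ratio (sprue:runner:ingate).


Sprue:Runner:Ingate = 1 : 5.1/7.4 : 7.7/7.4 = 1:0.69:1.04

Final answer: 1:0.69:1.04


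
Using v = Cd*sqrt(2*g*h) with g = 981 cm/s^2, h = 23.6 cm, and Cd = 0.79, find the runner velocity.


Formula: v = Cd * sqrt(2 * g * h)  (Torricelli with discharge coefficient)
2*g*h = 2 * 981 * 23.6 = 46303.2 cm^2/s^2
sqrt(46303.2) = 215.18178 cm/s
v = 0.79 * 215.18178 = 169.9936 cm/s

Final answer: 169.9936 cm/s


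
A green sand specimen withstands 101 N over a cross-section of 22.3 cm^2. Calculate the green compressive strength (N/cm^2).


Formula: Compressive Strength = Force / Area
Strength = 101 N / 22.3 cm^2 = 4.5291 N/cm^2


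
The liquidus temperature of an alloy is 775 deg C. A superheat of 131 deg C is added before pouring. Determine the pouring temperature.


Formula: T_pour = T_melt + Superheat
T_pour = 775 + 131 = 906 deg C

Final answer: 906 deg C


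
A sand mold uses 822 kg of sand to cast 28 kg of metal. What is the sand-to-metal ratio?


Formula: Sand-to-Metal Ratio = W_sand / W_metal
Ratio = 822 kg / 28 kg = 29.3571

Answer: 29.3571


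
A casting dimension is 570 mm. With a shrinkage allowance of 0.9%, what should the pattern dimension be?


Formula: L_pattern = L_casting * (1 + shrinkage_rate/100)
Shrinkage factor = 1 + 0.9/100 = 1.009
L_pattern = 570 mm * 1.009 = 575.1300 mm

575.1300 mm


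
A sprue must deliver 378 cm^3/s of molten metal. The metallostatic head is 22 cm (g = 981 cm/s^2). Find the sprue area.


Formula: v = sqrt(2*g*h), A = Q/v
Velocity: v = sqrt(2 * 981 * 22) = sqrt(43164) = 207.7595 cm/s
Sprue area: A = Q / v = 378 / 207.7595 = 1.8194 cm^2

Answer: 1.8194 cm^2


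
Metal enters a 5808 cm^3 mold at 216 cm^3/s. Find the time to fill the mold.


Formula: t_fill = V_mold / Q_flow
t = 5808 cm^3 / 216 cm^3/s = 26.8889 s


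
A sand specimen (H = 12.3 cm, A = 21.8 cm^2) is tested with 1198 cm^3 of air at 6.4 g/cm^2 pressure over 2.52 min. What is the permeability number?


Formula: Permeability Number P = (V * H) / (p * A * t)
Numerator: V * H = 1198 * 12.3 = 14735.4
Denominator: p * A * t = 6.4 * 21.8 * 2.52 = 351.5904
P = 14735.4 / 351.5904 = 41.9107


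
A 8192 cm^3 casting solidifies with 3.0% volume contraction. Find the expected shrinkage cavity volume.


Formula: V_shrink = V_casting * shrinkage_pct / 100
V_shrink = 8192 cm^3 * 3.0 / 100 = 245.7600 cm^3

245.7600 cm^3


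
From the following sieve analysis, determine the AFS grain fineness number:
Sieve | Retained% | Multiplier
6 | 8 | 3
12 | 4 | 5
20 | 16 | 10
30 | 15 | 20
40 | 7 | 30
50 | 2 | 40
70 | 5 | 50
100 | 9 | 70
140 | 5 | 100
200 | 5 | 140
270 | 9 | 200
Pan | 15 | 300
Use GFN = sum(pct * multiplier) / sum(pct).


Formula: GFN = sum(pct * multiplier) / sum(pct)
sum(pct * multiplier) = 9174
sum(pct) = 100
GFN = 9174 / 100 = 91.74

Answer: 91.74


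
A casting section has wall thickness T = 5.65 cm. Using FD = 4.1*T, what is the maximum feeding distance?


Formula: FD = 4.1 * T  (riser feeding-distance rule)
FD = 4.1 * 5.65 cm = 23.1650 cm

23.1650 cm


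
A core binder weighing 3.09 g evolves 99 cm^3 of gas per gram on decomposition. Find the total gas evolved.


Formula: V_gas = W_binder * gas_evolution_rate
V = 3.09 g * 99 cm^3/g = 305.9100 cm^3

305.9100 cm^3


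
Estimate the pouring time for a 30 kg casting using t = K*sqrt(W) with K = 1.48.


Formula: t = K * sqrt(W)
sqrt(W) = sqrt(30) = 5.47723
t = 1.48 * 5.47723 = 8.1063 s

8.1063 s


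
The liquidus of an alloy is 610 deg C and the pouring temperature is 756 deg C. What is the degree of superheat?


Formula: Superheat = T_pour - T_melt
Superheat = 756 - 610 = 146 deg C

Final answer: 146 deg C


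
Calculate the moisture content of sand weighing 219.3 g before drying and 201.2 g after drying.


Formula: MC = (W_wet - W_dry) / W_wet * 100
Water mass = 219.3 - 201.2 = 18.1 g
MC = 18.1 / 219.3 * 100 = 8.2535%

Final answer: 8.2535%


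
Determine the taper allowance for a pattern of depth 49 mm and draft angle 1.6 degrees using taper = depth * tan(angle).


Formula: taper = depth * tan(draft_angle)
tan(1.6 deg) = 0.0279325
taper = 49 mm * 0.0279325 = 1.3687 mm

Answer: 1.3687 mm


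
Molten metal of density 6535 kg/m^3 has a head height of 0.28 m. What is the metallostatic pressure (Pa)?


Formula: P = rho * g * h
rho * g = 6535 * 9.81 = 64108.35 N/m^3
P = 64108.35 * 0.28 = 17950.3380 Pa


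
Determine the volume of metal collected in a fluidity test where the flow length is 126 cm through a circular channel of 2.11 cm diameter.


Formula: V = pi * (d/2)^2 * L  (cylinder volume)
Radius = 2.11/2 = 1.055 cm
V = pi * 1.055^2 * 126 = 440.5806 cm^3

440.5806 cm^3


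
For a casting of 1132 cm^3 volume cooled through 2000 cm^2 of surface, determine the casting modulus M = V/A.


Formula: Casting Modulus M = V / A
M = 1132 cm^3 / 2000 cm^2 = 0.5660 cm

Final answer: 0.5660 cm


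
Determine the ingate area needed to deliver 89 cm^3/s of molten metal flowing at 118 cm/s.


Formula: A_ingate = Q / v  (continuity equation)
A = 89 cm^3/s / 118 cm/s = 0.7542 cm^2

Answer: 0.7542 cm^2


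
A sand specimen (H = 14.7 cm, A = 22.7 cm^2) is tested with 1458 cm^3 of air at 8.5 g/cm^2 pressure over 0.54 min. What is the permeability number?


Formula: Permeability Number P = (V * H) / (p * A * t)
Numerator: V * H = 1458 * 14.7 = 21432.6
Denominator: p * A * t = 8.5 * 22.7 * 0.54 = 104.193
P = 21432.6 / 104.193 = 205.7010

Answer: 205.7010


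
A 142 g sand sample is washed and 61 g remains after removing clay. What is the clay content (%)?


Formula: Clay% = (W_total - W_washed) / W_total * 100
Clay mass = 142 - 61 = 81 g
Clay% = 81 / 142 * 100 = 57.0423%

Final answer: 57.0423%


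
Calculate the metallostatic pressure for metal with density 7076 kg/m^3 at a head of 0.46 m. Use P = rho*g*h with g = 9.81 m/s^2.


Formula: P = rho * g * h
rho * g = 7076 * 9.81 = 69415.56 N/m^3
P = 69415.56 * 0.46 = 31931.1576 Pa

31931.1576 Pa


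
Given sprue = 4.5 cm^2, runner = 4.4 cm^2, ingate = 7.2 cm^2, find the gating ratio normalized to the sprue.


Sprue:Runner:Ingate = 1 : 4.4/4.5 : 7.2/4.5 = 1:0.98:1.60


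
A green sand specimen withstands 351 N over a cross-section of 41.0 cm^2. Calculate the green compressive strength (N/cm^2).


Formula: Compressive Strength = Force / Area
Strength = 351 N / 41.0 cm^2 = 8.5610 N/cm^2

8.5610 N/cm^2


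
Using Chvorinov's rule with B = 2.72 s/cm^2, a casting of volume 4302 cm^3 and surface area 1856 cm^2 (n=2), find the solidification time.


Formula: t_s = B * (V/A)^n  (Chvorinov's rule, n=2)
Modulus M = V/A = 4302/1856 = 2.317888 cm
M^2 = 2.317888^2 = 5.372605 cm^2
t_s = 2.72 * 5.372605 = 14.6135 s

Final answer: 14.6135 s


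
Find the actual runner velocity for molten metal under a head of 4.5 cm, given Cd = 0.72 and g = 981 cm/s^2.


Formula: v = Cd * sqrt(2 * g * h)  (Torricelli with discharge coefficient)
2*g*h = 2 * 981 * 4.5 = 8829.0 cm^2/s^2
sqrt(8829.0) = 93.96276 cm/s
v = 0.72 * 93.96276 = 67.6532 cm/s

Answer: 67.6532 cm/s


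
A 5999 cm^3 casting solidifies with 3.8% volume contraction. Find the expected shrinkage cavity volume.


Formula: V_shrink = V_casting * shrinkage_pct / 100
V_shrink = 5999 cm^3 * 3.8 / 100 = 227.9620 cm^3
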